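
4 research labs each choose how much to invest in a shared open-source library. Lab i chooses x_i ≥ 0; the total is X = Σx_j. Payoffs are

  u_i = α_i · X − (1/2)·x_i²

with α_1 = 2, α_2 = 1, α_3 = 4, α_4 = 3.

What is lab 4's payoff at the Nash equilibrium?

Lab i's FOC: ∂u_i/∂x_i = α_i − x_i = 0, so x_i* = α_i.
NE contributions = (2, 1, 4, 3); X = 10.
u_4 = α_4·X − ½·(x_4)² = 3·10 − ½·3² = 25.5.

25.5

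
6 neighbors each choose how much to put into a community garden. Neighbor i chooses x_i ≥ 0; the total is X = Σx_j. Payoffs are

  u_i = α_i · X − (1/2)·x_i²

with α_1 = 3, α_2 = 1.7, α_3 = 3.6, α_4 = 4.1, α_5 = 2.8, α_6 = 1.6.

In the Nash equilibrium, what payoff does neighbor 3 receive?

Neighbor i's FOC: ∂u_i/∂x_i = α_i − x_i = 0, so x_i* = α_i.
NE contributions = (3, 1.7, 3.6, 4.1, 2.8, 1.6); X = 16.8.
u_3 = α_3·X − ½·(x_3)² = 3.6·16.8 − ½·3.6² = 54.

54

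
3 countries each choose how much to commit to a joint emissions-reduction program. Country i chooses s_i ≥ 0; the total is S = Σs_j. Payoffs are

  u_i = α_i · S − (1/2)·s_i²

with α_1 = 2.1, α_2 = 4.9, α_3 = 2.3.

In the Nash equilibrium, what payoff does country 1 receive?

17.325

Country i's FOC: ∂u_i/∂s_i = α_i − s_i = 0, so s_i* = α_i.
NE contributions = (2.1, 4.9, 2.3); S = 9.3.
u_1 = α_1·S − ½·(s_1)² = 2.1·9.3 − ½·2.1² = 17.325.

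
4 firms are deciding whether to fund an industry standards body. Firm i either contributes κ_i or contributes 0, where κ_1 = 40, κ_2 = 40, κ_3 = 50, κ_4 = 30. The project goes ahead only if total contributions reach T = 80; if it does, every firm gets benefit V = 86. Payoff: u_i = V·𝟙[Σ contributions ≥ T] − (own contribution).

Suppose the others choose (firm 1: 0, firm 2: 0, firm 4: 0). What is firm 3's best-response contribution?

0

Others' total = 0. Even contributing 50 gives 50 < 80: no benefit either way.
Best response: 0.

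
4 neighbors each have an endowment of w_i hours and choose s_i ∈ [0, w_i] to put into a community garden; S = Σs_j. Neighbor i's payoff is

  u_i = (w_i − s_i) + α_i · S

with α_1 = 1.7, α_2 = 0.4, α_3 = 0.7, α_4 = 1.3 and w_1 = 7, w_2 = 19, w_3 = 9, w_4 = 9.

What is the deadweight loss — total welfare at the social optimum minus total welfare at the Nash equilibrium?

∂u_i/∂s_i = α_i − 1, so neighbor i contributes w_i if α_i > 1, else 0.
α_i > 1 for i ∈ {1, 4}; NE contributions (7, 0, 0, 9), S = 16.
W^NE = Σw_i − S^NE + (Σα_i)·S^NE = 44 + 3.1·16 = 93.6.
Planner: ∂(Σu_j)/∂s_i = Σα_j − 1 = 3.1 > 0, so everyone contributes w_i; S^SO = 44, W^SO = 44 + 3.1·44 = 180.4.
Deadweight loss = 86.8.

86.8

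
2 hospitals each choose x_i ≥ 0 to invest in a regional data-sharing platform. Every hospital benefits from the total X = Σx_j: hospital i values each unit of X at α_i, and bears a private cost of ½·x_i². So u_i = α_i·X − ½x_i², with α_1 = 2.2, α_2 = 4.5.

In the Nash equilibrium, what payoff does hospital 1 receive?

Hospital i's FOC: ∂u_i/∂x_i = α_i − x_i = 0, so x_i* = α_i.
NE contributions = (2.2, 4.5); X = 6.7.
u_1 = α_1·X − ½·(x_1)² = 2.2·6.7 − ½·2.2² = 12.32.

12.32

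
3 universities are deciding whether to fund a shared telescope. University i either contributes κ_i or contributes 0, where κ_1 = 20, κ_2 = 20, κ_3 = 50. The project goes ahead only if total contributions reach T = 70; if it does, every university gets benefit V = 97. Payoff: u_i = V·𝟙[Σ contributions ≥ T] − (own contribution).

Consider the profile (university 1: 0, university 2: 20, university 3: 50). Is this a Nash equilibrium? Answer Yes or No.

Total = 70 ≥ 70: provided.
University 1 (pledges 0, payoff 97): pledging 20 → total 90, payoff 77. No gain.
University 2 (pledges 20, payoff 77): dropping to 0 → total 50, payoff 0. No gain.
University 3 (pledges 50, payoff 47): dropping to 0 → total 20, payoff 0. No gain.

Yes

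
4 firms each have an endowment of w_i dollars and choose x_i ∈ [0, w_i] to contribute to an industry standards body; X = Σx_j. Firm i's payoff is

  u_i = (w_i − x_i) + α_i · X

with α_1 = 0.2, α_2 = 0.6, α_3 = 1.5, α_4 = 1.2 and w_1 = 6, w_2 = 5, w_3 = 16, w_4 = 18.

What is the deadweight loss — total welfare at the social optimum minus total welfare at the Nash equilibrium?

27.5

∂u_i/∂x_i = α_i − 1, so firm i contributes w_i if α_i > 1, else 0.
α_i > 1 for i ∈ {3, 4}; NE contributions (0, 0, 16, 18), X = 34.
W^NE = Σw_i − X^NE + (Σα_i)·X^NE = 45 + 2.5·34 = 130.
Planner: ∂(Σu_j)/∂x_i = Σα_j − 1 = 2.5 > 0, so everyone contributes w_i; X^SO = 45, W^SO = 45 + 2.5·45 = 157.5.
Deadweight loss = 27.5.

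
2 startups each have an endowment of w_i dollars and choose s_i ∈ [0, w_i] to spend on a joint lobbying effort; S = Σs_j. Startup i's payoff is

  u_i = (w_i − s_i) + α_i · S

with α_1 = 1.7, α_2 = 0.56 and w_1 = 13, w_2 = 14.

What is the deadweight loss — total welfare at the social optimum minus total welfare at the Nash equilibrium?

17.64

∂u_i/∂s_i = α_i − 1, so startup i contributes w_i if α_i > 1, else 0.
α_i > 1 for i ∈ {1}; NE contributions (13, 0), S = 13.
W^NE = Σw_i − S^NE + (Σα_i)·S^NE = 27 + 1.26·13 = 43.38.
Planner: ∂(Σu_j)/∂s_i = Σα_j − 1 = 1.26 > 0, so everyone contributes w_i; S^SO = 27, W^SO = 27 + 1.26·27 = 61.02.
Deadweight loss = 17.64.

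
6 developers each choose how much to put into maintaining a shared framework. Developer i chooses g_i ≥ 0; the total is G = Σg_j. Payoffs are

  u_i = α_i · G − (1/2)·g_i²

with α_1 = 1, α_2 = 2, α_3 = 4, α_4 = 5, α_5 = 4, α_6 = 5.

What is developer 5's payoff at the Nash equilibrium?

Developer i's FOC: ∂u_i/∂g_i = α_i − g_i = 0, so g_i* = α_i.
NE contributions = (1, 2, 4, 5, 4, 5); G = 21.
u_5 = α_5·G − ½·(g_5)² = 4·21 − ½·4² = 76.

76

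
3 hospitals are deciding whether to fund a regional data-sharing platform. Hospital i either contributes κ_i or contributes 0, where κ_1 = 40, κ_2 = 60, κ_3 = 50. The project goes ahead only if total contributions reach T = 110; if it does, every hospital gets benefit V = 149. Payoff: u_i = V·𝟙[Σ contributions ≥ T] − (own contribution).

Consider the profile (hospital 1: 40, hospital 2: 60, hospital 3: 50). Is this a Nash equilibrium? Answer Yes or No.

Total = 150 ≥ 110: provided.
Hospital 1 (pledges 40, payoff 109): dropping to 0 → total 110, payoff 149. Profitable deviation.

No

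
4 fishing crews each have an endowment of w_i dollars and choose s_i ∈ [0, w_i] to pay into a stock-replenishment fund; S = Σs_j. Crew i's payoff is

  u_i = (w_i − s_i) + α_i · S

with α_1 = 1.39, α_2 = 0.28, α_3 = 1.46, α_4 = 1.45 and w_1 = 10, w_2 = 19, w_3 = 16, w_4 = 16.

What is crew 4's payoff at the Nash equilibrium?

60.9

∂u_i/∂s_i = α_i − 1, so crew i contributes w_i if α_i > 1, else 0.
α_i > 1 for i ∈ {1, 3, 4}; NE contributions (10, 0, 16, 16), S = 42.
u_4 = (16 − 16) + 1.45·42 = 60.9.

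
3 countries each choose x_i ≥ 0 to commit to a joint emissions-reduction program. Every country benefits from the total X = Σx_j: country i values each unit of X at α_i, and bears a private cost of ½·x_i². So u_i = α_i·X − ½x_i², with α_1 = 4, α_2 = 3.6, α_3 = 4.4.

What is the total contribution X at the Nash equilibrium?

12

Country i's FOC: ∂u_i/∂x_i = α_i − x_i = 0, so x_i* = α_i.
NE contributions = (4, 3.6, 4.4); X = 12.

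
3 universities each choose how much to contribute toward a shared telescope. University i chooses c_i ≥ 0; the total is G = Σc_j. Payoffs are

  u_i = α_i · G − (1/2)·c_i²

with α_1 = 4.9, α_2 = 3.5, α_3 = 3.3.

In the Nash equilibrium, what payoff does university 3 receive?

University i's FOC: ∂u_i/∂c_i = α_i − c_i = 0, so c_i* = α_i.
NE contributions = (4.9, 3.5, 3.3); G = 11.7.
u_3 = α_3·G − ½·(c_3)² = 3.3·11.7 − ½·3.3² = 33.165.

33.165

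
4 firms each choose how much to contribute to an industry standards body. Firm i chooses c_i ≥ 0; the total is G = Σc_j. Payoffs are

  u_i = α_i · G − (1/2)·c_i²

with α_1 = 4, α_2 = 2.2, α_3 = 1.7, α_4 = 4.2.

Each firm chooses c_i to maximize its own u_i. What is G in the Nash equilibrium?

12.1

Firm i's FOC: ∂u_i/∂c_i = α_i − c_i = 0, so c_i* = α_i.
NE contributions = (4, 2.2, 1.7, 4.2); G = 12.1.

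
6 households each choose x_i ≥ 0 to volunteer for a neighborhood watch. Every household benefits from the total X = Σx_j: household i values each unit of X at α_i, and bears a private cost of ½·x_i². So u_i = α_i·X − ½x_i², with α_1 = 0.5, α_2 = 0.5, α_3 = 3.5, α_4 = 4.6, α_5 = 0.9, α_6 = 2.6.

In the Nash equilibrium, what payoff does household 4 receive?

47.38

Household i's FOC: ∂u_i/∂x_i = α_i − x_i = 0, so x_i* = α_i.
NE contributions = (0.5, 0.5, 3.5, 4.6, 0.9, 2.6); X = 12.6.
u_4 = α_4·X − ½·(x_4)² = 4.6·12.6 − ½·4.6² = 47.38.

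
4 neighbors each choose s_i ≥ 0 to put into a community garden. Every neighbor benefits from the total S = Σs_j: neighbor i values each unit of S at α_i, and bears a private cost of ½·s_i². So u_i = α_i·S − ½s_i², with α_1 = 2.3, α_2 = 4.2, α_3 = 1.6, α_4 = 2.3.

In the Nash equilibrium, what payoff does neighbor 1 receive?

21.275

Neighbor i's FOC: ∂u_i/∂s_i = α_i − s_i = 0, so s_i* = α_i.
NE contributions = (2.3, 4.2, 1.6, 2.3); S = 10.4.
u_1 = α_1·S − ½·(s_1)² = 2.3·10.4 − ½·2.3² = 21.275.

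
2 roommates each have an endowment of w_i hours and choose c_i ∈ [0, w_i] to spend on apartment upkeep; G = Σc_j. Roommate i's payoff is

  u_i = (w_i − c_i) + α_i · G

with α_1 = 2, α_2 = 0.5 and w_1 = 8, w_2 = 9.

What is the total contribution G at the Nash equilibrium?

8

∂u_i/∂c_i = α_i − 1, so roommate i contributes w_i if α_i > 1, else 0.
α_i > 1 for i ∈ {1}; NE contributions (8, 0), G = 8.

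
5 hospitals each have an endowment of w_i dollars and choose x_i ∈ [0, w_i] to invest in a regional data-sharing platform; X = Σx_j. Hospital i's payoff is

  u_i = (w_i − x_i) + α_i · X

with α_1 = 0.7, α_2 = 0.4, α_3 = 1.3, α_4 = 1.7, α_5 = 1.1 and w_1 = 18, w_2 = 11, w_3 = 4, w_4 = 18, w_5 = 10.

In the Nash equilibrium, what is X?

32

∂u_i/∂x_i = α_i − 1, so hospital i contributes w_i if α_i > 1, else 0.
α_i > 1 for i ∈ {3, 4, 5}; NE contributions (0, 0, 4, 18, 10), X = 32.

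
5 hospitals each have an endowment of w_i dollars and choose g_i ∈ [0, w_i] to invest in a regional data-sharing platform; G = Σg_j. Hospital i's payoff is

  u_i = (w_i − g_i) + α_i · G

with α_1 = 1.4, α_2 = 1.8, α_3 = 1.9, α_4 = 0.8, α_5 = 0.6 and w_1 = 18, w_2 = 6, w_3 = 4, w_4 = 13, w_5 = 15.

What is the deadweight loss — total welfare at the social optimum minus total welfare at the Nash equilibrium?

∂u_i/∂g_i = α_i − 1, so hospital i contributes w_i if α_i > 1, else 0.
α_i > 1 for i ∈ {1, 2, 3}; NE contributions (18, 6, 4, 0, 0), G = 28.
W^NE = Σw_i − G^NE + (Σα_i)·G^NE = 56 + 5.5·28 = 210.
Planner: ∂(Σu_j)/∂g_i = Σα_j − 1 = 5.5 > 0, so everyone contributes w_i; G^SO = 56, W^SO = 56 + 5.5·56 = 364.
Deadweight loss = 154.

154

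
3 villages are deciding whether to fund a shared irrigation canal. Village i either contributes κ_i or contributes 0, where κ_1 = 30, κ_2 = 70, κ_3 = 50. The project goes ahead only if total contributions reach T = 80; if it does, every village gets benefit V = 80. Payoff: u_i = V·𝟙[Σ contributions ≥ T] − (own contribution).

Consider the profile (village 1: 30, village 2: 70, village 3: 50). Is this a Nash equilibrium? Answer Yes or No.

No

Total = 150 ≥ 80: provided.
Village 1 (pledges 30, payoff 50): dropping to 0 → total 120, payoff 80. Profitable deviation.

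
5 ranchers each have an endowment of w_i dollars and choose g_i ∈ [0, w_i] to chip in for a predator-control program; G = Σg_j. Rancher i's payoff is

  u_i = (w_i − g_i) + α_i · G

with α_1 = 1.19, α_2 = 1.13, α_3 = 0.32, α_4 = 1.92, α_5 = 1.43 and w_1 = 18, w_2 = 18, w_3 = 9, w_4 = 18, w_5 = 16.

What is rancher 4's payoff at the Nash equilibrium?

∂u_i/∂g_i = α_i − 1, so rancher i contributes w_i if α_i > 1, else 0.
α_i > 1 for i ∈ {1, 2, 4, 5}; NE contributions (18, 18, 0, 18, 16), G = 70.
u_4 = (18 − 18) + 1.92·70 = 134.4.

134.4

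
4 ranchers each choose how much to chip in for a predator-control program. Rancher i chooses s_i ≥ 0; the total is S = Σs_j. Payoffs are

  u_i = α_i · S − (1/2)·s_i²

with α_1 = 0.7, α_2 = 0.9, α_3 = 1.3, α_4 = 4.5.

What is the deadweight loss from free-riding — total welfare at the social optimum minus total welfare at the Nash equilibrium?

Rancher i's FOC: ∂u_i/∂s_i = α_i − s_i = 0, so s_i* = α_i.
NE contributions = (0.7, 0.9, 1.3, 4.5); S = 7.4.
W^NE = (Σα)·S − ½Σα_i² = 7.4² − ½·23.24 = 43.14.
Planner sets s_i = Σα_j = 7.4 for every i, so S^SO = 4·7.4 = 29.6.
W^SO = (Σα)·S^SO − ½·4·(Σα)² = (4/2)·7.4² = 109.52.
Deadweight loss = W^SO − W^NE = 66.38.

66.38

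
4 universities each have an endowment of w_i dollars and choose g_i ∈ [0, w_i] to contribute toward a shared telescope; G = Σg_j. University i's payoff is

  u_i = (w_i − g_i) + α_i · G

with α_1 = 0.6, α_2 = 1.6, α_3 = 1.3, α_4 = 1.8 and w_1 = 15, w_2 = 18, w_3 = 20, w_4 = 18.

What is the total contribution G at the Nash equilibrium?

∂u_i/∂g_i = α_i − 1, so university i contributes w_i if α_i > 1, else 0.
α_i > 1 for i ∈ {2, 3, 4}; NE contributions (0, 18, 20, 18), G = 56.

56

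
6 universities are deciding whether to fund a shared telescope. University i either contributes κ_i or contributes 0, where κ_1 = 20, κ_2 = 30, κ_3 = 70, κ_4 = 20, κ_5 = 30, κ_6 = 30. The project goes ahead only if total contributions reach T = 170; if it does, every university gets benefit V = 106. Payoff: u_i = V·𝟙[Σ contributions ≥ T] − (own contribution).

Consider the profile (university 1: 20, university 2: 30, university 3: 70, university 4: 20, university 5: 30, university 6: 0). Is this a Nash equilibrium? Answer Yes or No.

Yes

Total = 170 ≥ 170: provided.
University 1 (pledges 20, payoff 86): dropping to 0 → total 150, payoff 0. No gain.
University 2 (pledges 30, payoff 76): dropping to 0 → total 140, payoff 0. No gain.
University 3 (pledges 70, payoff 36): dropping to 0 → total 100, payoff 0. No gain.
University 4 (pledges 20, payoff 86): dropping to 0 → total 150, payoff 0. No gain.
University 5 (pledges 30, payoff 76): dropping to 0 → total 140, payoff 0. No gain.
University 6 (pledges 0, payoff 106): pledging 30 → total 200, payoff 76. No gain.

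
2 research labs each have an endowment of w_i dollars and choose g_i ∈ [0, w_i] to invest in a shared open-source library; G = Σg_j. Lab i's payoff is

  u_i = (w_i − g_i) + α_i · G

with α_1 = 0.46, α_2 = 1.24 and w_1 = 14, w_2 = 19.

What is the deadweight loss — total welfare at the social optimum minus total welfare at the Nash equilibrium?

9.8

∂u_i/∂g_i = α_i − 1, so lab i contributes w_i if α_i > 1, else 0.
α_i > 1 for i ∈ {2}; NE contributions (0, 19), G = 19.
W^NE = Σw_i − G^NE + (Σα_i)·G^NE = 33 + 0.7·19 = 46.3.
Planner: ∂(Σu_j)/∂g_i = Σα_j − 1 = 0.7 > 0, so everyone contributes w_i; G^SO = 33, W^SO = 33 + 0.7·33 = 56.1.
Deadweight loss = 9.8.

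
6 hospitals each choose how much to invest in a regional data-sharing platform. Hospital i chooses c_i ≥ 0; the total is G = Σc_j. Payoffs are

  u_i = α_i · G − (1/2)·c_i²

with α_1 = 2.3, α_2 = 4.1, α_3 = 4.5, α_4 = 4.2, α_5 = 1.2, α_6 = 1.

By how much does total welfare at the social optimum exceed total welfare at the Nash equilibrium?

Hospital i's FOC: ∂u_i/∂c_i = α_i − c_i = 0, so c_i* = α_i.
NE contributions = (2.3, 4.1, 4.5, 4.2, 1.2, 1); G = 17.3.
W^NE = (Σα)·G − ½Σα_i² = 17.3² − ½·62.43 = 268.075.
Planner sets c_i = Σα_j = 17.3 for every i, so G^SO = 6·17.3 = 103.8.
W^SO = (Σα)·G^SO − ½·6·(Σα)² = (6/2)·17.3² = 897.87.
Deadweight loss = W^SO − W^NE = 629.795.

629.795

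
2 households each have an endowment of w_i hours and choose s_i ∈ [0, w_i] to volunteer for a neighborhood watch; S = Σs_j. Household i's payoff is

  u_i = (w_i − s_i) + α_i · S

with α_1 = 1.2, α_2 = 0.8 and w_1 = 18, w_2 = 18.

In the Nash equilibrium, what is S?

∂u_i/∂s_i = α_i − 1, so household i contributes w_i if α_i > 1, else 0.
α_i > 1 for i ∈ {1}; NE contributions (18, 0), S = 18.

18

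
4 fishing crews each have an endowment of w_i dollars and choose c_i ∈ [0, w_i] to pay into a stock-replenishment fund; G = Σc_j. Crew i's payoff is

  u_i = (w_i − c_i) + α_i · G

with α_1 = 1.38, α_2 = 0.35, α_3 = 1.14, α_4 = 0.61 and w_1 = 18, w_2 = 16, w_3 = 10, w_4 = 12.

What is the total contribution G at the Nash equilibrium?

28

∂u_i/∂c_i = α_i − 1, so crew i contributes w_i if α_i > 1, else 0.
α_i > 1 for i ∈ {1, 3}; NE contributions (18, 0, 10, 0), G = 28.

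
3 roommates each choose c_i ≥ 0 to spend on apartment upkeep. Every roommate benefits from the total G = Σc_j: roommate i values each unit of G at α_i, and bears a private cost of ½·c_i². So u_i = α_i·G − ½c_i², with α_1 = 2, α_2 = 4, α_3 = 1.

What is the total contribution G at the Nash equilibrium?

Roommate i's FOC: ∂u_i/∂c_i = α_i − c_i = 0, so c_i* = α_i.
NE contributions = (2, 4, 1); G = 7.

7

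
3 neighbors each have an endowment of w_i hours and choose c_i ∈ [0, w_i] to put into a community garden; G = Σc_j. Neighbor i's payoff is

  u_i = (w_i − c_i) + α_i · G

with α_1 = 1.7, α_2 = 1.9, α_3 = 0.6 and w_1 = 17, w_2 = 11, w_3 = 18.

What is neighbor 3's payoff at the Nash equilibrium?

∂u_i/∂c_i = α_i − 1, so neighbor i contributes w_i if α_i > 1, else 0.
α_i > 1 for i ∈ {1, 2}; NE contributions (17, 11, 0), G = 28.
u_3 = (18 − 0) + 0.6·28 = 34.8.

34.8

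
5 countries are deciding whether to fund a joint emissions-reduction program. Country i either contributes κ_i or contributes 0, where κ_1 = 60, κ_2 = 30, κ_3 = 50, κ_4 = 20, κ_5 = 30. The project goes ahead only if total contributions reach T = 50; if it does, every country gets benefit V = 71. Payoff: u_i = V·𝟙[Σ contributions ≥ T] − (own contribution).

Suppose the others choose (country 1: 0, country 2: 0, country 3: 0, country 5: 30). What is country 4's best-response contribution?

Others' total = 30. Contributing 20 brings total to 50 ≥ 50: gain V − κ_4 = 51.
Best response: 20.

20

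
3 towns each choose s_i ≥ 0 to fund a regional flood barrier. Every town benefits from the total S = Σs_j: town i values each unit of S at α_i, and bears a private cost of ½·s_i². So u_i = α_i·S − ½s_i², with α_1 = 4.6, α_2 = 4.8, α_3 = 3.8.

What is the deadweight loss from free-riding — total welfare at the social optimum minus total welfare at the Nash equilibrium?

Town i's FOC: ∂u_i/∂s_i = α_i − s_i = 0, so s_i* = α_i.
NE contributions = (4.6, 4.8, 3.8); S = 13.2.
W^NE = (Σα)·S − ½Σα_i² = 13.2² − ½·58.64 = 144.92.
Planner sets s_i = Σα_j = 13.2 for every i, so S^SO = 3·13.2 = 39.6.
W^SO = (Σα)·S^SO − ½·3·(Σα)² = (3/2)·13.2² = 261.36.
Deadweight loss = W^SO − W^NE = 116.44.

116.44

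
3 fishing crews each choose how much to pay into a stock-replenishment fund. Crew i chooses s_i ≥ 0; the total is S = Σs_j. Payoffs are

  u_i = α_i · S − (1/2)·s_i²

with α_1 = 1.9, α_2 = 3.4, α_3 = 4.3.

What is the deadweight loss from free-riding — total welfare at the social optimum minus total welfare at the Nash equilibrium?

Crew i's FOC: ∂u_i/∂s_i = α_i − s_i = 0, so s_i* = α_i.
NE contributions = (1.9, 3.4, 4.3); S = 9.6.
W^NE = (Σα)·S − ½Σα_i² = 9.6² − ½·33.66 = 75.33.
Planner sets s_i = Σα_j = 9.6 for every i, so S^SO = 3·9.6 = 28.8.
W^SO = (Σα)·S^SO − ½·3·(Σα)² = (3/2)·9.6² = 138.24.
Deadweight loss = W^SO − W^NE = 62.91.

62.91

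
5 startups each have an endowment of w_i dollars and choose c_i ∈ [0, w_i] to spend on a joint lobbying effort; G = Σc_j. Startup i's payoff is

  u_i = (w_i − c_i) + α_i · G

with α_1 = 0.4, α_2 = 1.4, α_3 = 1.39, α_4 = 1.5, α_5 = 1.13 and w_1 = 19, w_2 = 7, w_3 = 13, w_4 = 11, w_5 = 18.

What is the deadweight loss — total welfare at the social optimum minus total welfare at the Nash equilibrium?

∂u_i/∂c_i = α_i − 1, so startup i contributes w_i if α_i > 1, else 0.
α_i > 1 for i ∈ {2, 3, 4, 5}; NE contributions (0, 7, 13, 11, 18), G = 49.
W^NE = Σw_i − G^NE + (Σα_i)·G^NE = 68 + 4.82·49 = 304.18.
Planner: ∂(Σu_j)/∂c_i = Σα_j − 1 = 4.82 > 0, so everyone contributes w_i; G^SO = 68, W^SO = 68 + 4.82·68 = 395.76.
Deadweight loss = 91.58.

91.58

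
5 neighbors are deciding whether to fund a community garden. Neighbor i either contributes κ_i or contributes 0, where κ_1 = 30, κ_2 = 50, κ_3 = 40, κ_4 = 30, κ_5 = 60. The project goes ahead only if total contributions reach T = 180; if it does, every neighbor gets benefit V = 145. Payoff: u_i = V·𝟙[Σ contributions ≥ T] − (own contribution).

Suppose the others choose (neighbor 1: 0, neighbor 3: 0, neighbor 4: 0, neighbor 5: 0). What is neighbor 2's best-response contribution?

Others' total = 0. Even contributing 50 gives 50 < 180: no benefit either way.
Best response: 0.

0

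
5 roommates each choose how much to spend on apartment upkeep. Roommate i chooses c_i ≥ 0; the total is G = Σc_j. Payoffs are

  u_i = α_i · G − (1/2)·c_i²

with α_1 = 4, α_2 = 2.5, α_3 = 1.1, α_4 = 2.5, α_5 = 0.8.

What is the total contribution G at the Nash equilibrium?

10.9

Roommate i's FOC: ∂u_i/∂c_i = α_i − c_i = 0, so c_i* = α_i.
NE contributions = (4, 2.5, 1.1, 2.5, 0.8); G = 10.9.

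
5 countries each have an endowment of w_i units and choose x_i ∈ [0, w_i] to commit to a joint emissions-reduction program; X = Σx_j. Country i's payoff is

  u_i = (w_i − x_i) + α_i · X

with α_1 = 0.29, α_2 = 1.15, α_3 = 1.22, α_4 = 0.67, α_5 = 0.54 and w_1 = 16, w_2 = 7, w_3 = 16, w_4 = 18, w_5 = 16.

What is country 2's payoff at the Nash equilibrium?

26.45

∂u_i/∂x_i = α_i − 1, so country i contributes w_i if α_i > 1, else 0.
α_i > 1 for i ∈ {2, 3}; NE contributions (0, 7, 16, 0, 0), X = 23.
u_2 = (7 − 7) + 1.15·23 = 26.45.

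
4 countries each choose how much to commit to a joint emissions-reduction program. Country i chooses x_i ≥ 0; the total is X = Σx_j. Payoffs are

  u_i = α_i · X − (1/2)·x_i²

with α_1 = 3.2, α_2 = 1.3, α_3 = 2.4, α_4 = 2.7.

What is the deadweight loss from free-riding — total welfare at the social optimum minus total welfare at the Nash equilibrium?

Country i's FOC: ∂u_i/∂x_i = α_i − x_i = 0, so x_i* = α_i.
NE contributions = (3.2, 1.3, 2.4, 2.7); X = 9.6.
W^NE = (Σα)·X − ½Σα_i² = 9.6² − ½·24.98 = 79.67.
Planner sets x_i = Σα_j = 9.6 for every i, so X^SO = 4·9.6 = 38.4.
W^SO = (Σα)·X^SO − ½·4·(Σα)² = (4/2)·9.6² = 184.32.
Deadweight loss = W^SO − W^NE = 104.65.

104.65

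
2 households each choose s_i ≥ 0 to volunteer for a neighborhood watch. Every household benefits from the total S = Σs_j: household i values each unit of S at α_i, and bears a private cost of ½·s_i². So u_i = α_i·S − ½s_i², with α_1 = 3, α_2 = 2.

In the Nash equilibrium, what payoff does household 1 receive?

Household i's FOC: ∂u_i/∂s_i = α_i − s_i = 0, so s_i* = α_i.
NE contributions = (3, 2); S = 5.
u_1 = α_1·S − ½·(s_1)² = 3·5 − ½·3² = 10.5.

10.5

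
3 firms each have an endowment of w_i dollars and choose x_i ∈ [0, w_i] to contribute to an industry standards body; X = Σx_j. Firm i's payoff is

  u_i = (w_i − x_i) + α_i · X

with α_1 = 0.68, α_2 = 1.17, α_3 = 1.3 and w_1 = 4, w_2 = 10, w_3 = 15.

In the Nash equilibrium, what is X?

∂u_i/∂x_i = α_i − 1, so firm i contributes w_i if α_i > 1, else 0.
α_i > 1 for i ∈ {2, 3}; NE contributions (0, 10, 15), X = 25.

25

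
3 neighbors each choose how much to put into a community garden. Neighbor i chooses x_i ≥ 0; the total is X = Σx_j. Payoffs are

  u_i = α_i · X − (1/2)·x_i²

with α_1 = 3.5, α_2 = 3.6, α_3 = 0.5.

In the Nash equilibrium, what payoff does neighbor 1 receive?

Neighbor i's FOC: ∂u_i/∂x_i = α_i − x_i = 0, so x_i* = α_i.
NE contributions = (3.5, 3.6, 0.5); X = 7.6.
u_1 = α_1·X − ½·(x_1)² = 3.5·7.6 − ½·3.5² = 20.475.

20.475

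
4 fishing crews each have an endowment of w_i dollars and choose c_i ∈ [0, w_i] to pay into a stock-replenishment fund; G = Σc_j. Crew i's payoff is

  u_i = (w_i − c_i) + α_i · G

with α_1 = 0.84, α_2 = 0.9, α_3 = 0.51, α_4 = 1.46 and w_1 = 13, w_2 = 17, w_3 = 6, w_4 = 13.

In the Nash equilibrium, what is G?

13

∂u_i/∂c_i = α_i − 1, so crew i contributes w_i if α_i > 1, else 0.
α_i > 1 for i ∈ {4}; NE contributions (0, 0, 0, 13), G = 13.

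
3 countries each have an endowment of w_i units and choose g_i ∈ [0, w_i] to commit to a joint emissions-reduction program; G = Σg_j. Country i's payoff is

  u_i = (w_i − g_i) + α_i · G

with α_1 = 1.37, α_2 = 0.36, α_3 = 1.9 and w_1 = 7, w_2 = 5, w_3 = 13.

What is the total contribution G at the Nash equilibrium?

∂u_i/∂g_i = α_i − 1, so country i contributes w_i if α_i > 1, else 0.
α_i > 1 for i ∈ {1, 3}; NE contributions (7, 0, 13), G = 20.

20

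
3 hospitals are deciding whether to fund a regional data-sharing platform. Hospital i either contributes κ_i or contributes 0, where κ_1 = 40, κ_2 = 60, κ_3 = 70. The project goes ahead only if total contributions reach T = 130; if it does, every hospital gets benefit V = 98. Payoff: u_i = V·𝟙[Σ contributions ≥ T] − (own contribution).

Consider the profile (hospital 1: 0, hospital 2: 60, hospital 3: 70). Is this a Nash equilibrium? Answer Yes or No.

Yes

Total = 130 ≥ 130: provided.
Hospital 1 (pledges 0, payoff 98): pledging 40 → total 170, payoff 58. No gain.
Hospital 2 (pledges 60, payoff 38): dropping to 0 → total 70, payoff 0. No gain.
Hospital 3 (pledges 70, payoff 28): dropping to 0 → total 60, payoff 0. No gain.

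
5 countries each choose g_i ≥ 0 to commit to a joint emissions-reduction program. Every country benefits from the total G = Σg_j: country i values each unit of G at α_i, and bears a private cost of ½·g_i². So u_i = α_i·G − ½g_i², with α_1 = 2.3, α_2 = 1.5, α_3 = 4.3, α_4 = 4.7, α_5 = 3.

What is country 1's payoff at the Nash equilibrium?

33.695

Country i's FOC: ∂u_i/∂g_i = α_i − g_i = 0, so g_i* = α_i.
NE contributions = (2.3, 1.5, 4.3, 4.7, 3); G = 15.8.
u_1 = α_1·G − ½·(g_1)² = 2.3·15.8 − ½·2.3² = 33.695.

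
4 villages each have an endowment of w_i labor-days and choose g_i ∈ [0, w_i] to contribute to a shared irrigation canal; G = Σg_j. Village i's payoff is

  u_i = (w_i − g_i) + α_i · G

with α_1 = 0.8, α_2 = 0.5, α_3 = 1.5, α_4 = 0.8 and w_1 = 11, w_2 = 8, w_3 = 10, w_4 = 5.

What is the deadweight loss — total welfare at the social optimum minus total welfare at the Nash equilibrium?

62.4

∂u_i/∂g_i = α_i − 1, so village i contributes w_i if α_i > 1, else 0.
α_i > 1 for i ∈ {3}; NE contributions (0, 0, 10, 0), G = 10.
W^NE = Σw_i − G^NE + (Σα_i)·G^NE = 34 + 2.6·10 = 60.
Planner: ∂(Σu_j)/∂g_i = Σα_j − 1 = 2.6 > 0, so everyone contributes w_i; G^SO = 34, W^SO = 34 + 2.6·34 = 122.4.
Deadweight loss = 62.4.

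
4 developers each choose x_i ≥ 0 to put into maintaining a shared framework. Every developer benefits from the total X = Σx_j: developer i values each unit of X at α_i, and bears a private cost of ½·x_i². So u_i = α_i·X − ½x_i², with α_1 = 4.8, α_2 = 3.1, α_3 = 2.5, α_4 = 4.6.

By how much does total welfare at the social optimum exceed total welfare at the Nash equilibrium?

255.03

Developer i's FOC: ∂u_i/∂x_i = α_i − x_i = 0, so x_i* = α_i.
NE contributions = (4.8, 3.1, 2.5, 4.6); X = 15.
W^NE = (Σα)·X − ½Σα_i² = 15² − ½·60.06 = 194.97.
Planner sets x_i = Σα_j = 15 for every i, so X^SO = 4·15 = 60.
W^SO = (Σα)·X^SO − ½·4·(Σα)² = (4/2)·15² = 450.
Deadweight loss = W^SO − W^NE = 255.03.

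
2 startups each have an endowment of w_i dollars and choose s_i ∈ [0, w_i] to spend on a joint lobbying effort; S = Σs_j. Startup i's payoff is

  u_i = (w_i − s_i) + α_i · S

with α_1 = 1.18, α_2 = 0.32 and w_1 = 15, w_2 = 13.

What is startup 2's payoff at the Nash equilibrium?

∂u_i/∂s_i = α_i − 1, so startup i contributes w_i if α_i > 1, else 0.
α_i > 1 for i ∈ {1}; NE contributions (15, 0), S = 15.
u_2 = (13 − 0) + 0.32·15 = 17.8.

17.8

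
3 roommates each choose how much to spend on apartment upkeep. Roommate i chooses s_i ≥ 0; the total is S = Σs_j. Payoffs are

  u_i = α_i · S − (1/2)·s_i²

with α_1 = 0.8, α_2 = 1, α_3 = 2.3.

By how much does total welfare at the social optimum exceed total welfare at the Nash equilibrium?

11.87

Roommate i's FOC: ∂u_i/∂s_i = α_i − s_i = 0, so s_i* = α_i.
NE contributions = (0.8, 1, 2.3); S = 4.1.
W^NE = (Σα)·S − ½Σα_i² = 4.1² − ½·6.93 = 13.345.
Planner sets s_i = Σα_j = 4.1 for every i, so S^SO = 3·4.1 = 12.3.
W^SO = (Σα)·S^SO − ½·3·(Σα)² = (3/2)·4.1² = 25.215.
Deadweight loss = W^SO − W^NE = 11.87.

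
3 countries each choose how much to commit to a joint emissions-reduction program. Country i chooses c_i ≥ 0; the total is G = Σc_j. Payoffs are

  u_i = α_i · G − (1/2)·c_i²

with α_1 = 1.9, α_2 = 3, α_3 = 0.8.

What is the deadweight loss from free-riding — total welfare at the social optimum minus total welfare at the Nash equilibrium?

Country i's FOC: ∂u_i/∂c_i = α_i − c_i = 0, so c_i* = α_i.
NE contributions = (1.9, 3, 0.8); G = 5.7.
W^NE = (Σα)·G − ½Σα_i² = 5.7² − ½·13.25 = 25.865.
Planner sets c_i = Σα_j = 5.7 for every i, so G^SO = 3·5.7 = 17.1.
W^SO = (Σα)·G^SO − ½·3·(Σα)² = (3/2)·5.7² = 48.735.
Deadweight loss = W^SO − W^NE = 22.87.

22.87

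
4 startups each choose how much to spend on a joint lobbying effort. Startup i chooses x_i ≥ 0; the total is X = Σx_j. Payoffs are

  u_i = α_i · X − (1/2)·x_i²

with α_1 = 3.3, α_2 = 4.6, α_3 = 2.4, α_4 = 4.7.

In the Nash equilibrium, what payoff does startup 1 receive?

44.055

Startup i's FOC: ∂u_i/∂x_i = α_i − x_i = 0, so x_i* = α_i.
NE contributions = (3.3, 4.6, 2.4, 4.7); X = 15.
u_1 = α_1·X − ½·(x_1)² = 3.3·15 − ½·3.3² = 44.055.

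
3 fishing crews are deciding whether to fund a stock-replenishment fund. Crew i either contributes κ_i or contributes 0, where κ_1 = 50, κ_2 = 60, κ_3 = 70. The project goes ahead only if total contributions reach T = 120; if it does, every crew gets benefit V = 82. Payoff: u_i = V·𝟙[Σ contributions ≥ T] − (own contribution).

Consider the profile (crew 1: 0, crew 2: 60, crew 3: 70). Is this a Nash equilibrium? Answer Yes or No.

Total = 130 ≥ 120: provided.
Crew 1 (pledges 0, payoff 82): pledging 50 → total 180, payoff 32. No gain.
Crew 2 (pledges 60, payoff 22): dropping to 0 → total 70, payoff 0. No gain.
Crew 3 (pledges 70, payoff 12): dropping to 0 → total 60, payoff 0. No gain.

Yes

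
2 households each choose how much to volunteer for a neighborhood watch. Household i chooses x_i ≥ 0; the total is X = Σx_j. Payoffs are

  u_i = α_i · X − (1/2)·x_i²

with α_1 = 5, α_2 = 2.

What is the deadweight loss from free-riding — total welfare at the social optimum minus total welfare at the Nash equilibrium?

Household i's FOC: ∂u_i/∂x_i = α_i − x_i = 0, so x_i* = α_i.
NE contributions = (5, 2); X = 7.
W^NE = (Σα)·X − ½Σα_i² = 7² − ½·29 = 34.5.
Planner sets x_i = Σα_j = 7 for every i, so X^SO = 2·7 = 14.
W^SO = (Σα)·X^SO − ½·2·(Σα)² = (2/2)·7² = 49.
Deadweight loss = W^SO − W^NE = 14.5.

14.5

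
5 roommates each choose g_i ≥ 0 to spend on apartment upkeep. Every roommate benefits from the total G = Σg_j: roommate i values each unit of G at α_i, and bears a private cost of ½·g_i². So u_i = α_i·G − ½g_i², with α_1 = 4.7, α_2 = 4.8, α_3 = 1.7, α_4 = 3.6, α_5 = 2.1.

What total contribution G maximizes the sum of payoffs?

84.5

Planner FOC: ∂(Σu_j)/∂g_i = (Σα_j) − g_i = 0, so g_i^SO = Σα_j = 16.9 for every i; G^SO = 84.5.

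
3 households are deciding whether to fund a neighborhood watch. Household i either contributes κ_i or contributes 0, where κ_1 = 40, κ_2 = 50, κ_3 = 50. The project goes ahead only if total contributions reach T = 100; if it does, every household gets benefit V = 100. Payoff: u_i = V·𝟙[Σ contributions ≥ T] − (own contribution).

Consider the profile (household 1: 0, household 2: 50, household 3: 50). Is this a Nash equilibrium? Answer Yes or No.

Total = 100 ≥ 100: provided.
Household 1 (pledges 0, payoff 100): pledging 40 → total 140, payoff 60. No gain.
Household 2 (pledges 50, payoff 50): dropping to 0 → total 50, payoff 0. No gain.
Household 3 (pledges 50, payoff 50): dropping to 0 → total 50, payoff 0. No gain.

Yes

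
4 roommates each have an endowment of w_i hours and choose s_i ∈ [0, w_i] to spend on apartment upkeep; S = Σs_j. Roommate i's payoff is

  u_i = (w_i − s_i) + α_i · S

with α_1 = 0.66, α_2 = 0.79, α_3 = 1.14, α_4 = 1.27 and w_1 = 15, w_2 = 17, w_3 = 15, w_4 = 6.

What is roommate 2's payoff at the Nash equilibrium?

∂u_i/∂s_i = α_i − 1, so roommate i contributes w_i if α_i > 1, else 0.
α_i > 1 for i ∈ {3, 4}; NE contributions (0, 0, 15, 6), S = 21.
u_2 = (17 − 0) + 0.79·21 = 33.59.

33.59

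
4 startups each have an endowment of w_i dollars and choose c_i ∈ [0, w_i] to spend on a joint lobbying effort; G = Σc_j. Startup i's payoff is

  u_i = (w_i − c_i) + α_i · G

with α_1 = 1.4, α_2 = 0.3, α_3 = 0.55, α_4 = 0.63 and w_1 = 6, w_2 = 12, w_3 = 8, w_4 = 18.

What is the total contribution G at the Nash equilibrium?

6

∂u_i/∂c_i = α_i − 1, so startup i contributes w_i if α_i > 1, else 0.
α_i > 1 for i ∈ {1}; NE contributions (6, 0, 0, 0), G = 6.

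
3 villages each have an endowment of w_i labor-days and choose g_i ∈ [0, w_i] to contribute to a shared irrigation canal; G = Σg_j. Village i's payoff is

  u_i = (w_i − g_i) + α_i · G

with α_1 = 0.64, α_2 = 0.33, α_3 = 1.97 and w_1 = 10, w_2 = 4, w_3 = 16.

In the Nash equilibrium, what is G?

∂u_i/∂g_i = α_i − 1, so village i contributes w_i if α_i > 1, else 0.
α_i > 1 for i ∈ {3}; NE contributions (0, 0, 16), G = 16.

16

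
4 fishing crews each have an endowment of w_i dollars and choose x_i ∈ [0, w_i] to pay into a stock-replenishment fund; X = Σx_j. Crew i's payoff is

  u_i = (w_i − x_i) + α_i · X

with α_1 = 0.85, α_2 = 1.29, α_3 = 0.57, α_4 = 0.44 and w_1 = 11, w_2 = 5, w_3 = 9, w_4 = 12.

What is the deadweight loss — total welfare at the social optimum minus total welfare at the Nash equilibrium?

68.8

∂u_i/∂x_i = α_i − 1, so crew i contributes w_i if α_i > 1, else 0.
α_i > 1 for i ∈ {2}; NE contributions (0, 5, 0, 0), X = 5.
W^NE = Σw_i − X^NE + (Σα_i)·X^NE = 37 + 2.15·5 = 47.75.
Planner: ∂(Σu_j)/∂x_i = Σα_j − 1 = 2.15 > 0, so everyone contributes w_i; X^SO = 37, W^SO = 37 + 2.15·37 = 116.55.
Deadweight loss = 68.8.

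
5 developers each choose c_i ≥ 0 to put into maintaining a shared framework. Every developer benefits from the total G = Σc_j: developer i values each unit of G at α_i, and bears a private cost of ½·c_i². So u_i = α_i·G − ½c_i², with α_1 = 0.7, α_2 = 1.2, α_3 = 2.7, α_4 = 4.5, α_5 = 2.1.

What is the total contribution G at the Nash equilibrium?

Developer i's FOC: ∂u_i/∂c_i = α_i − c_i = 0, so c_i* = α_i.
NE contributions = (0.7, 1.2, 2.7, 4.5, 2.1); G = 11.2.

11.2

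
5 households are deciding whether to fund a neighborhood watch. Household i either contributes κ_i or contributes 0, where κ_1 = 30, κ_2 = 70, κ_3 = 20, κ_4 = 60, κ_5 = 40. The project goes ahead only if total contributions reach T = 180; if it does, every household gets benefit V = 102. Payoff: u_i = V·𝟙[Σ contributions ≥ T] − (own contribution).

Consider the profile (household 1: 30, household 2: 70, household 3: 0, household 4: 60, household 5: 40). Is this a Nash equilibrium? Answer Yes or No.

Yes

Total = 200 ≥ 180: provided.
Household 1 (pledges 30, payoff 72): dropping to 0 → total 170, payoff 0. No gain.
Household 2 (pledges 70, payoff 32): dropping to 0 → total 130, payoff 0. No gain.
Household 3 (pledges 0, payoff 102): pledging 20 → total 220, payoff 82. No gain.
Household 4 (pledges 60, payoff 42): dropping to 0 → total 140, payoff 0. No gain.
Household 5 (pledges 40, payoff 62): dropping to 0 → total 160, payoff 0. No gain.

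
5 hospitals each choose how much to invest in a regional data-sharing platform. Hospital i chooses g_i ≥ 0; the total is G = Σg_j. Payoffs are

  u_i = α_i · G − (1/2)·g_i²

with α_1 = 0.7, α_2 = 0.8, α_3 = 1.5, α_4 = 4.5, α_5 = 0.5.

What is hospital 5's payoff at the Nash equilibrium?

3.875

Hospital i's FOC: ∂u_i/∂g_i = α_i − g_i = 0, so g_i* = α_i.
NE contributions = (0.7, 0.8, 1.5, 4.5, 0.5); G = 8.
u_5 = α_5·G − ½·(g_5)² = 0.5·8 − ½·0.5² = 3.875.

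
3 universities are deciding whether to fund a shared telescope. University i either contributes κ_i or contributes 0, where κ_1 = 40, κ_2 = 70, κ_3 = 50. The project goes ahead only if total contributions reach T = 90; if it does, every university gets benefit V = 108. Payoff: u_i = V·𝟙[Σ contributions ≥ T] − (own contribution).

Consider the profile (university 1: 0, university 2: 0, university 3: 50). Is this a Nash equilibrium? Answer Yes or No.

Total = 50 < 90: not provided.
University 1 (pledges 0, payoff 0): pledging 40 → total 90, payoff 68. Profitable deviation.

No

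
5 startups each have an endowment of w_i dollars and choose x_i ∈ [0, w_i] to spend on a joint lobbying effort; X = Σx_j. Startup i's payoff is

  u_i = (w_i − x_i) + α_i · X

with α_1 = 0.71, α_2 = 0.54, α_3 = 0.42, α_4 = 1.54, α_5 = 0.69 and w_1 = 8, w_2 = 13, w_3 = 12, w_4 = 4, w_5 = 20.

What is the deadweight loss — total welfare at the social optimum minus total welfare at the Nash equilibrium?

∂u_i/∂x_i = α_i − 1, so startup i contributes w_i if α_i > 1, else 0.
α_i > 1 for i ∈ {4}; NE contributions (0, 0, 0, 4, 0), X = 4.
W^NE = Σw_i − X^NE + (Σα_i)·X^NE = 57 + 2.9·4 = 68.6.
Planner: ∂(Σu_j)/∂x_i = Σα_j − 1 = 2.9 > 0, so everyone contributes w_i; X^SO = 57, W^SO = 57 + 2.9·57 = 222.3.
Deadweight loss = 153.7.

153.7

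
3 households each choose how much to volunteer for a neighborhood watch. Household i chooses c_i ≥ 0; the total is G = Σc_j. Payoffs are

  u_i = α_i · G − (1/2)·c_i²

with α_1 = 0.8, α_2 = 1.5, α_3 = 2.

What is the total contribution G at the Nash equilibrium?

4.3

Household i's FOC: ∂u_i/∂c_i = α_i − c_i = 0, so c_i* = α_i.
NE contributions = (0.8, 1.5, 2); G = 4.3.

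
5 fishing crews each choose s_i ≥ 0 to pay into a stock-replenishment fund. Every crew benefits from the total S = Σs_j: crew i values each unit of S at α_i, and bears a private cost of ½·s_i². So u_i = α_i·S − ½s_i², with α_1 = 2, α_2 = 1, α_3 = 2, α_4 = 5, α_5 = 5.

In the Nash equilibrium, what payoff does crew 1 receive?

28

Crew i's FOC: ∂u_i/∂s_i = α_i − s_i = 0, so s_i* = α_i.
NE contributions = (2, 1, 2, 5, 5); S = 15.
u_1 = α_1·S − ½·(s_1)² = 2·15 − ½·2² = 28.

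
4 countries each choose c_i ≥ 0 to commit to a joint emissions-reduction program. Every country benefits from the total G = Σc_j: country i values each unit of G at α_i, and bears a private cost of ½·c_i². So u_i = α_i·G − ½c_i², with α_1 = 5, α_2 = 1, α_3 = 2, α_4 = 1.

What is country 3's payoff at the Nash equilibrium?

Country i's FOC: ∂u_i/∂c_i = α_i − c_i = 0, so c_i* = α_i.
NE contributions = (5, 1, 2, 1); G = 9.
u_3 = α_3·G − ½·(c_3)² = 2·9 − ½·2² = 16.

16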